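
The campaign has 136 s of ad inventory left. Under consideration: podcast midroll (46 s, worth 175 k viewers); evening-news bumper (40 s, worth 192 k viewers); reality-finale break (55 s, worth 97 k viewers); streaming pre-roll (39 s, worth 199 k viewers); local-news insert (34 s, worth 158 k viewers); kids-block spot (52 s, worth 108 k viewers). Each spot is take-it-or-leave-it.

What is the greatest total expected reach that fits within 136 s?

566

The ratio heuristic lands on evening-news bumper + streaming pre-roll + local-news insert (549) but leaves 23 s idle.
Replace local-news insert with podcast midroll: the trade gains 17 net, giving 566 at 125 s.
Runner-up evening-news bumper + streaming pre-roll + local-news insert tops out at 549.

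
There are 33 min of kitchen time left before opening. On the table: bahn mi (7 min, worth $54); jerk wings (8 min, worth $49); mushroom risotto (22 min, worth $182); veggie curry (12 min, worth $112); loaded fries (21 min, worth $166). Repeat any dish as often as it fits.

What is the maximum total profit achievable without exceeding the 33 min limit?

Taking bahn mi + 2×veggie curry: 31 min used, 278 in profit.

278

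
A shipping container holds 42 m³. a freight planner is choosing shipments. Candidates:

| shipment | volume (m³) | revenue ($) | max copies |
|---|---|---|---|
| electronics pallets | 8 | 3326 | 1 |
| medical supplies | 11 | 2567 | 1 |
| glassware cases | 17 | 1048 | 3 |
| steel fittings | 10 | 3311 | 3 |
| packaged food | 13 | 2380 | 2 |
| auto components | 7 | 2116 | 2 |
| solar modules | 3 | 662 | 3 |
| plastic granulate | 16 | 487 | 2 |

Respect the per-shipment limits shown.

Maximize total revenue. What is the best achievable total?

The ratio heuristic lands on electronics pallets + 3×steel fittings + solar modules (13921) but leaves 1 m³ idle.
Dropping steel fittings and solar modules frees 13 m³; slotting in 2×auto components (14 m³) lifts the total to 14180 at 42 m³.

14180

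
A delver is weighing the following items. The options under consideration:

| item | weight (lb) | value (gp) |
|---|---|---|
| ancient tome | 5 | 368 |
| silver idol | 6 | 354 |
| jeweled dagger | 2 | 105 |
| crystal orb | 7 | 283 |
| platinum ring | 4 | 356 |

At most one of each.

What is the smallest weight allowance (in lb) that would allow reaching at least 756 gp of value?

11

Minimise lb subject to total value ≥ 756.
ancient tome + jeweled dagger + platinum ring reaches 829 using 11 lb.
Any bundle with less than 11 lb falls short of 756.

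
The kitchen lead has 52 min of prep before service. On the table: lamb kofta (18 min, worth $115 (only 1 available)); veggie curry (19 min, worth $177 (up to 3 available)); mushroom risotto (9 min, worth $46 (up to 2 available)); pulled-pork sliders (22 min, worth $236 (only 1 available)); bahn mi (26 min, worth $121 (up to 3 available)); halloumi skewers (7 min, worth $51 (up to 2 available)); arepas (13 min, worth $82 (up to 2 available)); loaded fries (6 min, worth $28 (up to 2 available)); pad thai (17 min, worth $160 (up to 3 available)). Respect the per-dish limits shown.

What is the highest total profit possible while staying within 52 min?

480

Density check — pulled-pork sliders 10.73, pad thai 9.41, veggie curry 9.32 are the best per min.
Taking the top-ratio dishes first gives pulled-pork sliders + halloumi skewers + loaded fries + pad thai for 475 (52 min).
Replace pulled-pork sliders and halloumi skewers and loaded fries with 2×pad thai: the trade gains 5 net, giving 480 at 51 min.
The spare 1 min is too small for any remaining dish, and no exchange beats 480.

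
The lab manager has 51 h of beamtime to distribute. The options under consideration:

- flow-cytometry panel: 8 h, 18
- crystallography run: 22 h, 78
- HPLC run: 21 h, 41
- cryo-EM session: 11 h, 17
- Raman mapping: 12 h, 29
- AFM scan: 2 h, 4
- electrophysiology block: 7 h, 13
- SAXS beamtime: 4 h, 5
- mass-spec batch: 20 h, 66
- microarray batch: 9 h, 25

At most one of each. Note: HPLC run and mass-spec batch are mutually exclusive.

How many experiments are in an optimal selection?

3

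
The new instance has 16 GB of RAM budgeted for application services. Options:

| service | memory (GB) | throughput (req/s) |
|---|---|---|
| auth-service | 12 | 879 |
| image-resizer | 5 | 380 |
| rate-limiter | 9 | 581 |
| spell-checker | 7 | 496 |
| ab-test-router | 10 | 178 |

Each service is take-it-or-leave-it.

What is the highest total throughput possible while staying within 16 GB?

1077

Density check — image-resizer 76.00, auth-service 73.25, spell-checker 70.86 are the best per GB.
A density-first pass picks image-resizer + spell-checker — 876 at 12 GB.
Replace image-resizer with rate-limiter: the trade gains 201 net, giving 1077 at 16 GB.
No other feasible combination exceeds 1077.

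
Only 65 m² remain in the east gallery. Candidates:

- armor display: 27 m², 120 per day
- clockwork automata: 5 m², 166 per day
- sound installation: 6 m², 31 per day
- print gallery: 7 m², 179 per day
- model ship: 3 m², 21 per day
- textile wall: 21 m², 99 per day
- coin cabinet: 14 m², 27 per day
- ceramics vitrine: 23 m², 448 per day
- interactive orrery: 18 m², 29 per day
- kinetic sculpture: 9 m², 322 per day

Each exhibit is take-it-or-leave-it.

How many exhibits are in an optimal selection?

5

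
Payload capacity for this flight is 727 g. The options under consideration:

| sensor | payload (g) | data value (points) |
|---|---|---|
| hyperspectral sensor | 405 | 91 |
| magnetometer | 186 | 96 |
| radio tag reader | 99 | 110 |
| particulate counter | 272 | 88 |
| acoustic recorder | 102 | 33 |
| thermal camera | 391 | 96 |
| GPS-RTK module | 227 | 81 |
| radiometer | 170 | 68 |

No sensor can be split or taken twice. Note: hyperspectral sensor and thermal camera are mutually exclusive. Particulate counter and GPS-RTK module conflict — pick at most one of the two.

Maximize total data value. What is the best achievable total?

Ranking by ratio (data value/g): radio tag reader 1.11, magnetometer 0.52, radiometer 0.40, GPS-RTK module 0.36.
Taking the top-ratio sensors first gives magnetometer + radio tag reader + GPS-RTK module + radiometer for 355 (682 g).
The 227 g tied up in GPS-RTK module is better spent on particulate counter — total rises to 362 (727 g).
The closest alternative, magnetometer + radio tag reader + GPS-RTK module + radiometer, reaches only 355.

362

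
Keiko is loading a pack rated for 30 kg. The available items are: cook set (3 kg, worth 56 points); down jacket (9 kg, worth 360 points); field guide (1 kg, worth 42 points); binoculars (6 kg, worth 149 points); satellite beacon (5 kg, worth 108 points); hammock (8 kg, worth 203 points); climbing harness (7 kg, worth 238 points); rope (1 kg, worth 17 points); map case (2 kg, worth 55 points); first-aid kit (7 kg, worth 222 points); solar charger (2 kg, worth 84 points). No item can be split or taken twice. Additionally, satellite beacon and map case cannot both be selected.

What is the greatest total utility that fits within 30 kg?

1019

Ranking by ratio (utility/kg): field guide 42.00, solar charger 42.00, down jacket 40.00.
The ratio heuristic lands on down jacket + field guide + climbing harness + rope + map case + first-aid kit + solar charger (1018) but leaves 1 kg idle.
The 2 kg tied up in map case is better spent on cook set — total rises to 1019 (30 kg).
Next best is down jacket + field guide + climbing harness + rope + map case + first-aid kit + solar charger at 1018 (29 kg) — short by 1.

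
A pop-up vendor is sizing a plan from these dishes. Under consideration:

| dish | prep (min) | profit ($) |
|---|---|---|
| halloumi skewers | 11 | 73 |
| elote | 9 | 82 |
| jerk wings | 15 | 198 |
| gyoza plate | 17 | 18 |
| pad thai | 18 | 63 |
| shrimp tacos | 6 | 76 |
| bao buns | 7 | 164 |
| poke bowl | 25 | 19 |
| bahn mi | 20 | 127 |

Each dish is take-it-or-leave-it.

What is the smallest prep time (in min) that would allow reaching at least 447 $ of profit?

37

Need the lightest bundle worth ≥ 447.
elote + jerk wings + shrimp tacos + bao buns: 520 profit at 37 min.
Any bundle with less than 37 min falls short of 447.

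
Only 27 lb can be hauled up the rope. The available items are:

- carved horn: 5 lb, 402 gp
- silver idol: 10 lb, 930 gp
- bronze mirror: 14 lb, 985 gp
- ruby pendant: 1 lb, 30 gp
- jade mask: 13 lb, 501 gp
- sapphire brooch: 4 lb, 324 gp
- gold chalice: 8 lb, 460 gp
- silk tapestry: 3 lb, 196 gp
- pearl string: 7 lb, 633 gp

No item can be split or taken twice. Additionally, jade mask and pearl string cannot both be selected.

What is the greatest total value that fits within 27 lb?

2319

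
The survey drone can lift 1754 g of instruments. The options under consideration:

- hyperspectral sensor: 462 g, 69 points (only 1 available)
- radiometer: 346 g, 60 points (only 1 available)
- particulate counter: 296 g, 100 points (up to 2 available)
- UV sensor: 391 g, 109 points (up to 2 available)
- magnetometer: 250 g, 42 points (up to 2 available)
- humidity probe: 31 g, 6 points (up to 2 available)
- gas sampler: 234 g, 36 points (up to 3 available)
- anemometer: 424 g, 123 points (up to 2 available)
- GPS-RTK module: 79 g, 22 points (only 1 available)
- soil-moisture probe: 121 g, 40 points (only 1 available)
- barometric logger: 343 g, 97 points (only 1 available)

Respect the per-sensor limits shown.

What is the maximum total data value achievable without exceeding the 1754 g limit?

Taking the top-ratio sensors first gives 2×particulate counter + 2×humidity probe + 2×anemometer + GPS-RTK module + soil-moisture probe for 520 (1702 g).
A better packing is 2×particulate counter + UV sensor + anemometer + barometric logger: 1750 g, total 529.

529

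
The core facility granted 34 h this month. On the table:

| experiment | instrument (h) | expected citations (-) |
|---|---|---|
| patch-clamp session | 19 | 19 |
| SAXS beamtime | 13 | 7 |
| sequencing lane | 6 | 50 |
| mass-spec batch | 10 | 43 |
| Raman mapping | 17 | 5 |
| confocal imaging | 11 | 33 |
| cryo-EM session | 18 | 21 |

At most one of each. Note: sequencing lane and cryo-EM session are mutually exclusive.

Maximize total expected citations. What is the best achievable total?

126

Taking sequencing lane + mass-spec batch + confocal imaging: 27 h used, 126 in expected citations.
That's the maximum — no feasible swap from here does better than 126.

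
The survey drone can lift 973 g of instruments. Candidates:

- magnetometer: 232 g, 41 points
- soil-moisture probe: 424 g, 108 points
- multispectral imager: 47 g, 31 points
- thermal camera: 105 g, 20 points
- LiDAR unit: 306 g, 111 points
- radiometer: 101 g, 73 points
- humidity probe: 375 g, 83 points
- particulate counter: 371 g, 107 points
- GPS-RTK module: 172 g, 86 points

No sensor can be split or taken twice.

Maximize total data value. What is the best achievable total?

The ratio heuristic lands on magnetometer + multispectral imager + thermal camera + LiDAR unit + radiometer + GPS-RTK module (362) but leaves 10 g idle.
The 384 g tied up in magnetometer and multispectral imager and thermal camera is better spent on particulate counter — total rises to 377 (950 g).
The spare 23 g is too small for any remaining sensor, and no exchange beats 377.

377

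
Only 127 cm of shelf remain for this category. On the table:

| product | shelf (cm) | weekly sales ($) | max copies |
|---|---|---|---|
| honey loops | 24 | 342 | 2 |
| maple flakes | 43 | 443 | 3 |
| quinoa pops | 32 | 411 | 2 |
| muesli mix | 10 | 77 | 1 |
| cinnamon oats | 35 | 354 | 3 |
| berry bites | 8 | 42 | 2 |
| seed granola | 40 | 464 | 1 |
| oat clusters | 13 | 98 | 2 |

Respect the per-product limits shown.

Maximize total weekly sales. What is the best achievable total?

1604

Greedy by ratio would take 2×honey loops + 2×quinoa pops + muesli mix: 122 cm used, total 1583.
The 10 cm tied up in muesli mix is better spent on oat clusters — total rises to 1604 (125 cm).
That's the maximum — no swap from here does better than 1604.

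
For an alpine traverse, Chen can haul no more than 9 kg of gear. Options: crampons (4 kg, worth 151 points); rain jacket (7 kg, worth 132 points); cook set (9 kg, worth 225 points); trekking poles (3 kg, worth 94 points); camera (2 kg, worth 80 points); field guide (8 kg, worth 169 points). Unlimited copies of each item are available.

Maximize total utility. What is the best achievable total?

Density check — camera 40.00, crampons 37.75, trekking poles 31.33, cook set 25.00 are the best per kg.
Taking the top-ratio items first gives 4×camera for 320 (8 kg).
Dropping camera frees 2 kg; slotting in trekking poles (3 kg) lifts the total to 334 at 9 kg.
That's the maximum — no swap from here does better than 334.

334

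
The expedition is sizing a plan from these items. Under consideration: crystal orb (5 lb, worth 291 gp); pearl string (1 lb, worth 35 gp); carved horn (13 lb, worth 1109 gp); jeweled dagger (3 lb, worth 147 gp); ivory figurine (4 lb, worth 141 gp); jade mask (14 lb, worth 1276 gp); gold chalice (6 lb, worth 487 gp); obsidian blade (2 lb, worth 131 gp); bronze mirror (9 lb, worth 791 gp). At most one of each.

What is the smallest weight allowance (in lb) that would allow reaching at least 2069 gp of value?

24

Need the lightest bundle worth ≥ 2069.
Taking pearl string + jade mask + bronze mirror gives 2102 (≥ 2069) for 24 lb.
Below 24 lb the best achievable stays under 2069.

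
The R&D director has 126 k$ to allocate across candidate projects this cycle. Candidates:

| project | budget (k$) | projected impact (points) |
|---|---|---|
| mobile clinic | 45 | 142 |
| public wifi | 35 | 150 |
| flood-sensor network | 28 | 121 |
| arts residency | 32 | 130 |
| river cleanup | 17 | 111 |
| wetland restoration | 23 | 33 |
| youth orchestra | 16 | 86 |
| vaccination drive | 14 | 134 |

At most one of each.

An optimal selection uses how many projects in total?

5

Best achievable projected impact is 646.
For example public wifi + flood-sensor network + arts residency + river cleanup + vaccination drive achieves it, using 126 k$.
Every optimal selection uses 5 projects.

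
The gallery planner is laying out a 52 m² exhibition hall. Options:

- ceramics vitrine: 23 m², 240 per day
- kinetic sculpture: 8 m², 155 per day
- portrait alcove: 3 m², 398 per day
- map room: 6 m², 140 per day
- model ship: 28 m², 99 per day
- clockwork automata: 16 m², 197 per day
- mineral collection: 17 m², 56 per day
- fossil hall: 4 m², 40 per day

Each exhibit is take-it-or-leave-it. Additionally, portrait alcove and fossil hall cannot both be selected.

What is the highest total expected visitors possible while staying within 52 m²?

Density check — portrait alcove 132.67, map room 23.33, kinetic sculpture 19.38, clockwork automata 12.31 are the best per m².
Ceramics vitrine + kinetic sculpture + portrait alcove + clockwork automata uses 50 of the 52 m² and totals 990.
The closest alternative, ceramics vitrine + portrait alcove + map room + clockwork automata, reaches only 975.

990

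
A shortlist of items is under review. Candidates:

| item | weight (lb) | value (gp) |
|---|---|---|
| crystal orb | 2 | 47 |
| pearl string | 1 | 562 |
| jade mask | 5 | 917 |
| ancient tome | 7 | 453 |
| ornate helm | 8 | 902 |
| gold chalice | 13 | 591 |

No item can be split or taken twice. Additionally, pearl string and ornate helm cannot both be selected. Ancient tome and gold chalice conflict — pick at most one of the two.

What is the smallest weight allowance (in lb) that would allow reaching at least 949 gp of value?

Minimise lb subject to total value ≥ 949.
pearl string + jade mask reaches 1479 using 6 lb.
Below 6 lb the best achievable stays under 949.

6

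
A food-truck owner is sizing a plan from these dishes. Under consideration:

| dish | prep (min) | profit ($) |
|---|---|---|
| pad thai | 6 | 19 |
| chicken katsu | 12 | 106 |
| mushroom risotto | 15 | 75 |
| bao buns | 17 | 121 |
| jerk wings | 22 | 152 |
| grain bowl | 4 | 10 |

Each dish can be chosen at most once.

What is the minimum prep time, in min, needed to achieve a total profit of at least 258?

34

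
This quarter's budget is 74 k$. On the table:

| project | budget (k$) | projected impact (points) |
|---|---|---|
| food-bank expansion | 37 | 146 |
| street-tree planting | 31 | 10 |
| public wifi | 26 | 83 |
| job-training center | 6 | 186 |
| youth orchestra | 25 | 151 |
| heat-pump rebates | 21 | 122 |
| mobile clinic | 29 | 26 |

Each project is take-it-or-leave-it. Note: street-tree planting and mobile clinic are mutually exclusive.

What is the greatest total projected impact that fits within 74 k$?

Greedy by ratio would take job-training center + youth orchestra + heat-pump rebates: 52 k$ used, total 459.
Dropping heat-pump rebates frees 21 k$; slotting in food-bank expansion (37 k$) lifts the total to 483 at 68 k$.

483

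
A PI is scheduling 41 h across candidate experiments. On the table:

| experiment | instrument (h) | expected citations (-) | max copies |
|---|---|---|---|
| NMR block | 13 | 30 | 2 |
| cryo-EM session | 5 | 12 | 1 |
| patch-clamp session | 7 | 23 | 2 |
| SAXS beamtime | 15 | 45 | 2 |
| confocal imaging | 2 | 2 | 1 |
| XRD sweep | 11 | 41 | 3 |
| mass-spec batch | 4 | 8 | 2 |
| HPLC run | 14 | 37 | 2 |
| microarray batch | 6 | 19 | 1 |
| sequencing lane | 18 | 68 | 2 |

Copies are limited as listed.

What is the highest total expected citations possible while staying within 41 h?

150

Greedy by ratio would take cryo-EM session + 2×sequencing lane: 41 h used, total 148.
The 23 h tied up in cryo-EM session and sequencing lane is better spent on 2×XRD sweep — total rises to 150 (40 h).
Nothing else within 41 h beats 150.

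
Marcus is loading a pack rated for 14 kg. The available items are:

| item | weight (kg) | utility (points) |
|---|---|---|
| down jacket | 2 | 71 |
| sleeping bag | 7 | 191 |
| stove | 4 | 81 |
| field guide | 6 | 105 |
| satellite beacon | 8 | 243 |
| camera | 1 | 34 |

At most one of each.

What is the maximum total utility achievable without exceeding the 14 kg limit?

Taking the top-ratio items first gives down jacket + satellite beacon + camera for 348 (11 kg).
Dropping camera frees 1 kg; slotting in stove (4 kg) lifts the total to 395 at 14 kg.

395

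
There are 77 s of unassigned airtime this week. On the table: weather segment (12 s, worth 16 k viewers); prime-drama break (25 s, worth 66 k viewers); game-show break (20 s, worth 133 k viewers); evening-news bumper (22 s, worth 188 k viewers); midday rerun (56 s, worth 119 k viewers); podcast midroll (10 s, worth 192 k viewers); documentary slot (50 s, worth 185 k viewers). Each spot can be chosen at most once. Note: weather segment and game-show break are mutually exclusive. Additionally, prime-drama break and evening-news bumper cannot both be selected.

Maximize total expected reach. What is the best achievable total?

Taking game-show break + evening-news bumper + podcast midroll: 52 s used, 513 in expected reach.
Runner-up weather segment + evening-news bumper + podcast midroll tops out at 396.

513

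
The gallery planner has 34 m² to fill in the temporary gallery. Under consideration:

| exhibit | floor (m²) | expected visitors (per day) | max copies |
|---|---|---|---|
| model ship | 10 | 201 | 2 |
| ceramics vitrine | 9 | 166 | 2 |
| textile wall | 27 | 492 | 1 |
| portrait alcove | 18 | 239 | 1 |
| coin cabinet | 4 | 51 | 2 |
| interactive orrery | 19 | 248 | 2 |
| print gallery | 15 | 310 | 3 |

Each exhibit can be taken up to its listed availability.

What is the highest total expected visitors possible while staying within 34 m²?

677

Greedy by ratio would take coin cabinet + 2×print gallery: 34 m² used, total 671.
The 19 m² tied up in coin cabinet and print gallery is better spent on model ship + ceramics vitrine — total rises to 677 (34 m²).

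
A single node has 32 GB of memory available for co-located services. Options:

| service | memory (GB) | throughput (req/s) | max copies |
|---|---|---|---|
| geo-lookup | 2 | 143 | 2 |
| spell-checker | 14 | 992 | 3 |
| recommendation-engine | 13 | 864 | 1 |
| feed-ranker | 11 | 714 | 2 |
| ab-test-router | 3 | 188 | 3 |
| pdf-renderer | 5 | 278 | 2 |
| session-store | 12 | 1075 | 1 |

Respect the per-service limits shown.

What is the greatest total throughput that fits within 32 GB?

2443

By throughput per GB: session-store 89.58, geo-lookup 71.50, spell-checker 70.86 lead.
Greedy by ratio would take 2×geo-lookup + spell-checker + session-store: 30 GB used, total 2353.
Replace 2×geo-lookup with 2×ab-test-router: the trade gains 90 net, giving 2443 at 32 GB.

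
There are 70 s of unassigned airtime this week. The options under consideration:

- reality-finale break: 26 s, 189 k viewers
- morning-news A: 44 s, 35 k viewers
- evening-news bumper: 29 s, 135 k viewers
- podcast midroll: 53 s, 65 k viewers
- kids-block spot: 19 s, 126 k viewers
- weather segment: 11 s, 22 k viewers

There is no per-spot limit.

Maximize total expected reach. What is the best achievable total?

Filling by ratio: 2×reality-finale break + weather segment for 400, with 7 s left unused.
Dropping reality-finale break and weather segment frees 37 s; slotting in 2×kids-block spot (38 s) lifts the total to 441 at 64 s.
The spare 6 s is too small for any remaining spot, and no exchange beats 441.

441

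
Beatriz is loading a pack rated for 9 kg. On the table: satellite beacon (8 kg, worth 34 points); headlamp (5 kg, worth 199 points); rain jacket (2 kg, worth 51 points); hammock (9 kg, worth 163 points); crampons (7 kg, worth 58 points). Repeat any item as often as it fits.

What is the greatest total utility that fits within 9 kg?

301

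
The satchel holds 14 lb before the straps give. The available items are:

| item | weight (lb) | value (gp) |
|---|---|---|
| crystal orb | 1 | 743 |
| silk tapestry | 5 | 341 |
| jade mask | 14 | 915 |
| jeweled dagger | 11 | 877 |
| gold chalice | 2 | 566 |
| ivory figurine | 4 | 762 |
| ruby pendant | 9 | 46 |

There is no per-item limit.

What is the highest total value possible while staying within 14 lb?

10402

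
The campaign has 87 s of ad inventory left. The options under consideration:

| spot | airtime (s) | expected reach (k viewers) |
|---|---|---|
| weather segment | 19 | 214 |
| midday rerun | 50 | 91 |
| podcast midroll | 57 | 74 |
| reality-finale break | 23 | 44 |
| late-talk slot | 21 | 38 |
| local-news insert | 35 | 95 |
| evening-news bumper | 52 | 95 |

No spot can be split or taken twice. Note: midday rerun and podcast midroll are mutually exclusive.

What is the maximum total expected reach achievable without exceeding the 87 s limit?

353

Ranking by ratio (expected reach/s): weather segment 11.26, local-news insert 2.71, reality-finale break 1.91.
The ratio ordering already packs tightly: weather segment + reality-finale break + local-news insert, 77 s, 353.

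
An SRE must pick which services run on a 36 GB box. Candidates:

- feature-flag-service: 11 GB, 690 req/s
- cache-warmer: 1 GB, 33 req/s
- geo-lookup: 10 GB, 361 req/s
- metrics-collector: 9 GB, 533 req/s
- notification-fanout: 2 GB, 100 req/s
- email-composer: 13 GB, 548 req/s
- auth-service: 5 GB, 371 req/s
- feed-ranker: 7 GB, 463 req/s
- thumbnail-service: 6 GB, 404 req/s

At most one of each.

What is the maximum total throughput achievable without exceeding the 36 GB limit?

The ratio heuristic lands on feature-flag-service + cache-warmer + notification-fanout + auth-service + feed-ranker + thumbnail-service (2061) but leaves 4 GB idle.
Dropping auth-service frees 5 GB; slotting in metrics-collector (9 GB) lifts the total to 2223 at 36 GB.
No other feasible combination exceeds 2223.

2223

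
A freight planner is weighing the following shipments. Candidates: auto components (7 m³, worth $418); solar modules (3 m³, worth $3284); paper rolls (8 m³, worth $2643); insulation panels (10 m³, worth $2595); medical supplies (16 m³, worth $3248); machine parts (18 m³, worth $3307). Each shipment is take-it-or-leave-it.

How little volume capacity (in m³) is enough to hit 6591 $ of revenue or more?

21

Look for the lowest-volume combination reaching 6591.
solar modules + paper rolls + insulation panels: 8522 revenue at 21 m³.
Below 21 m³ the best achievable stays under 6591.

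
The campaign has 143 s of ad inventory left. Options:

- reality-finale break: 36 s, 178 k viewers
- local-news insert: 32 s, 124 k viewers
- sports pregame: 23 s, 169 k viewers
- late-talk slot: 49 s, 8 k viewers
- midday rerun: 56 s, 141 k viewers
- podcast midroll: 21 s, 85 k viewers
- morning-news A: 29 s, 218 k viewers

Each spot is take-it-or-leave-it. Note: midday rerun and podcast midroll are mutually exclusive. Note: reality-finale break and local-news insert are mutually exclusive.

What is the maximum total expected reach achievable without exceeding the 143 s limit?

652

Ranking by ratio (expected reach/s): morning-news A 7.52, sports pregame 7.35, reality-finale break 4.94.
Taking local-news insert + sports pregame + midday rerun + morning-news A: 140 s used, 652 in expected reach.
An exhaustive check of the 128 subsets confirms 652.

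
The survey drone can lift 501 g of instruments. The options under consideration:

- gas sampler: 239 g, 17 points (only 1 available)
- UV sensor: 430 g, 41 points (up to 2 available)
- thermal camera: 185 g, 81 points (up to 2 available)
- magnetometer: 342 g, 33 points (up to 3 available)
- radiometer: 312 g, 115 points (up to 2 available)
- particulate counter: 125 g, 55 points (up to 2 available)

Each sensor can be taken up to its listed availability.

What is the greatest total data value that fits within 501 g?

217

Taking the top-ratio sensors first gives thermal camera + 2×particulate counter for 191 (435 g).
Replace particulate counter with thermal camera: the trade gains 26 net, giving 217 at 495 g.
No other feasible combination exceeds 217.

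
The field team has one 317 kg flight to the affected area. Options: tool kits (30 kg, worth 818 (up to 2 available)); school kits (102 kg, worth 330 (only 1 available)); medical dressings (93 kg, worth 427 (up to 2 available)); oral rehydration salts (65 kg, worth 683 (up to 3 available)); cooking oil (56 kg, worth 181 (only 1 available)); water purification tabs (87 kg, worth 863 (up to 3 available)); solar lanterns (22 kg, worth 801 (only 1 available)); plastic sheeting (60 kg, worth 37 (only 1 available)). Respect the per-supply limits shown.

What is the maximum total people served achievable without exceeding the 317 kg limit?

4666

The ratio heuristic lands on 2×tool kits + 3×oral rehydration salts + solar lanterns (4486) but leaves 40 kg idle.
Dropping oral rehydration salts frees 65 kg; slotting in water purification tabs (87 kg) lifts the total to 4666 at 299 kg.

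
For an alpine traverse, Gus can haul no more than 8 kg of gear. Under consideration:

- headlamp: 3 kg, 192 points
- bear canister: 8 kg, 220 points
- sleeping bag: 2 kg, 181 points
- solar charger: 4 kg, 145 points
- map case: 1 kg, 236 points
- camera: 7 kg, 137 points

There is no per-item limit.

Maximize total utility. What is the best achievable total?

1888

The ratio ordering already packs tightly: 8×map case, 8 kg, 1888.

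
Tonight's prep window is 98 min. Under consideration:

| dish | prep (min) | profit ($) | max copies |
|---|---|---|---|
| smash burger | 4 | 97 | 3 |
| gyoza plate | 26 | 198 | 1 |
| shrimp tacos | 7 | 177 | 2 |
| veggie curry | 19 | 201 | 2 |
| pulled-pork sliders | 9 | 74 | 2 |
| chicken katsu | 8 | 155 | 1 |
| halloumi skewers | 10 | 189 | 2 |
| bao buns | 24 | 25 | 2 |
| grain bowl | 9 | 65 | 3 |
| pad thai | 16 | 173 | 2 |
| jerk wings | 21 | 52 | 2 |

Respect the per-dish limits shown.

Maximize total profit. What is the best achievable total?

Density check — shrimp tacos 25.29, smash burger 24.25, chicken katsu 19.38, halloumi skewers 18.90 are the best per min.
Filling by ratio: 3×smash burger + 2×shrimp tacos + pulled-pork sliders + chicken katsu + 2×halloumi skewers + 2×pad thai for 1598, with 3 min left unused.
The 16 min tied up in pad thai is better spent on veggie curry — total rises to 1626 (98 min).
Nothing else within 98 min beats 1626.

1626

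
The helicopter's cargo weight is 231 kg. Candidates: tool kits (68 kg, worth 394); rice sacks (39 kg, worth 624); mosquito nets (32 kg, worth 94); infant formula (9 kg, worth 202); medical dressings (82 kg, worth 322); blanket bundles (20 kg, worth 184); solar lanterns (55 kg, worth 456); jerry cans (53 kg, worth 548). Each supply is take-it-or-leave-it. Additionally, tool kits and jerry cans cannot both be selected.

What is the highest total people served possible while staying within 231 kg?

Best packing: rice sacks + mosquito nets + infant formula + blanket bundles + solar lanterns + jerry cans — 208 kg, 2108 total.
The closest alternative, rice sacks + infant formula + blanket bundles + solar lanterns + jerry cans, reaches only 2014.

2108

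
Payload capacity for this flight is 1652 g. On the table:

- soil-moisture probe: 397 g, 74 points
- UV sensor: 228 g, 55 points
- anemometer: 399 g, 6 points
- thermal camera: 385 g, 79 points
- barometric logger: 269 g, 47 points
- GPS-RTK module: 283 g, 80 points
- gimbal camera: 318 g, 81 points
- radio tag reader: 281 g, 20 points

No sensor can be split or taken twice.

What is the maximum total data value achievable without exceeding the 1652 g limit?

369

Best packing: soil-moisture probe + UV sensor + thermal camera + GPS-RTK module + gimbal camera — 1611 g, 369 total.
Next best is soil-moisture probe + thermal camera + barometric logger + GPS-RTK module + gimbal camera at 361 (1652 g) — short by 8.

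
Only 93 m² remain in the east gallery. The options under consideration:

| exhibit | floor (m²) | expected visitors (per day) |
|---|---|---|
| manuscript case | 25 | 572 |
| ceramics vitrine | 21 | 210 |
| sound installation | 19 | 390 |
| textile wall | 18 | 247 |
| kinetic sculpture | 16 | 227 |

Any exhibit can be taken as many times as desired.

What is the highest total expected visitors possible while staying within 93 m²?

1963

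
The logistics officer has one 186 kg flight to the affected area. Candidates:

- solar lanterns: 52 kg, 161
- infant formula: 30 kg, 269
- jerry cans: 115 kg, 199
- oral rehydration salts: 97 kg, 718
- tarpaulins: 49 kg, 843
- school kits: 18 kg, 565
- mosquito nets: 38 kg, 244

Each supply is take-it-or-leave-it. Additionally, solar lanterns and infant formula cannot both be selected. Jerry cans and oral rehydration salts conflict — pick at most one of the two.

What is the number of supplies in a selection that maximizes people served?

3

Optimal total is 2126.
oral rehydration salts + tarpaulins + school kits hits 2126 at 164 kg.
Any selection reaching 2126 contains exactly 3 supplies.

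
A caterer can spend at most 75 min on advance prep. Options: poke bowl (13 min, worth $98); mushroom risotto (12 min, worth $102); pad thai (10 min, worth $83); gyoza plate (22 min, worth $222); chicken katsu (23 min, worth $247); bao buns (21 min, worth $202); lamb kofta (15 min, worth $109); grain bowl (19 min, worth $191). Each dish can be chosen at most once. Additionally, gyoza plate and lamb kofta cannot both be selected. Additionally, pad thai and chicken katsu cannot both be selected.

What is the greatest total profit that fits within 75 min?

Best packing: mushroom risotto + chicken katsu + bao buns + grain bowl — 75 min, 742 total.
Every other selection either busts 75 min or breaks a pairing rule or fails to beat 742.

742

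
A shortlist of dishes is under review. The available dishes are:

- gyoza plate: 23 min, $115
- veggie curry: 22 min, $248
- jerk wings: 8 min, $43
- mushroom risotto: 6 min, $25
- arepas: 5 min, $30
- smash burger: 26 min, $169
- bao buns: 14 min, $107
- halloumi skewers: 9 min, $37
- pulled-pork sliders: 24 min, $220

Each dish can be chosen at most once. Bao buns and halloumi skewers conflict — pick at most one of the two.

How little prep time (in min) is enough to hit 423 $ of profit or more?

46

Minimise min subject to total profit ≥ 423.
veggie curry + pulled-pork sliders reaches 468 using 46 min.
No combination under 46 min hits 423.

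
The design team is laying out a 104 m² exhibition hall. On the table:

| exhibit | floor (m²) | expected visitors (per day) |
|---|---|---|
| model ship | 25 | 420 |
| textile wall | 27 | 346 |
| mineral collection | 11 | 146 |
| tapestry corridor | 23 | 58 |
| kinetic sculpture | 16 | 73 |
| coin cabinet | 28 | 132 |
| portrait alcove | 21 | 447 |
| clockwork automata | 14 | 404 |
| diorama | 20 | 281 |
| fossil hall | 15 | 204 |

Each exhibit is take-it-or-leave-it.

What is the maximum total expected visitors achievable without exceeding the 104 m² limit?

By expected visitors per m²: clockwork automata 28.86, portrait alcove 21.29, model ship 16.80, diorama 14.05 lead.
A density-first pass picks model ship + portrait alcove + clockwork automata + diorama + fossil hall — 1756 at 95 m².
Dropping diorama frees 20 m²; slotting in textile wall (27 m²) lifts the total to 1821 at 102 m².
That's the maximum — no swap from here does better than 1821.

1821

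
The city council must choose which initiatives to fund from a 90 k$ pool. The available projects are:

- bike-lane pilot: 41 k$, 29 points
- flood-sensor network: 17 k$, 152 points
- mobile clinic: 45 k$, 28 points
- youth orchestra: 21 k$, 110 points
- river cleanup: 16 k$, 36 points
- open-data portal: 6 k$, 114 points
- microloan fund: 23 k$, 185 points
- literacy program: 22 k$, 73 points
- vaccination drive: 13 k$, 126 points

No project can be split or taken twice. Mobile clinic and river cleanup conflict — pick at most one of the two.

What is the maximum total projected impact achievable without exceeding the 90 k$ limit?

Flood-sensor network + youth orchestra + open-data portal + microloan fund + vaccination drive uses 80 of the 90 k$ and totals 687.

687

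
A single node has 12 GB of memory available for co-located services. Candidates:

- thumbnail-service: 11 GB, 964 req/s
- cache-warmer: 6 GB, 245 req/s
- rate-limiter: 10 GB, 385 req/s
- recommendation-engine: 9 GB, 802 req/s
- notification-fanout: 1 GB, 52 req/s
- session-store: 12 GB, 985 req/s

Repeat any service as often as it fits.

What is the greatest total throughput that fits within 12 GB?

1016

Taking the top-ratio services first gives recommendation-engine + 3×notification-fanout for 958 (12 GB).
Dropping recommendation-engine and 2×notification-fanout frees 11 GB; slotting in thumbnail-service (11 GB) lifts the total to 1016 at 12 GB.
No other feasible combination exceeds 1016.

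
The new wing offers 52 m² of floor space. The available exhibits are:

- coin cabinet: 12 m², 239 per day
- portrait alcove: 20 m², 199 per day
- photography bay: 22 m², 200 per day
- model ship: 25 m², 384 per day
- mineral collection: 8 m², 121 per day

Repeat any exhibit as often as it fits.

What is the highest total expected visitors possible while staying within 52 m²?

959

By expected visitors per m²: coin cabinet 19.92, model ship 15.36, mineral collection 15.12, portrait alcove 9.95 lead.
Taking the top-ratio exhibits first gives 4×coin cabinet for 956 (48 m²).
The 12 m² tied up in coin cabinet is better spent on 2×mineral collection — total rises to 959 (52 m²).
No other feasible combination exceeds 959.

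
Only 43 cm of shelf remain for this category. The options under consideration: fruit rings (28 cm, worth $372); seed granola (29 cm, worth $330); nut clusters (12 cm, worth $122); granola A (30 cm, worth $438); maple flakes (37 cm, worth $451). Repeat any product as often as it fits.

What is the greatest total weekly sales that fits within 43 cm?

560

Density check — granola A 14.60, fruit rings 13.29, maple flakes 12.19 are the best per cm.
Nut clusters + granola A uses 42 of the 43 cm and totals 560.
That's the maximum — no swap from here does better than 560.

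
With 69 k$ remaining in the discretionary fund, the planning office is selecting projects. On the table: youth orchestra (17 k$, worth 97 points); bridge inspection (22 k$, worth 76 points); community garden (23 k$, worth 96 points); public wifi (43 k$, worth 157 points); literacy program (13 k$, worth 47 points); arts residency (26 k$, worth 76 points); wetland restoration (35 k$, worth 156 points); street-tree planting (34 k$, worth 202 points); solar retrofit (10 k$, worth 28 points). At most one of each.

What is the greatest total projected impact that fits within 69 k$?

358

Filling by ratio: youth orchestra + literacy program + street-tree planting for 346, with 5 k$ left unused.
Dropping youth orchestra and literacy program frees 30 k$; slotting in wetland restoration (35 k$) lifts the total to 358 at 69 k$.
Next best is youth orchestra + literacy program + street-tree planting at 346 (64 k$) — short by 12.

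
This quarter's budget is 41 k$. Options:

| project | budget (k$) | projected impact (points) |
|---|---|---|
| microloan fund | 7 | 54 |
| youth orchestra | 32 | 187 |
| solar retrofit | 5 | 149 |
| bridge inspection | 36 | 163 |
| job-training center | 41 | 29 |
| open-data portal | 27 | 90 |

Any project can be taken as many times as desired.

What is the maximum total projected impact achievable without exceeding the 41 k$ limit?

1192

Ranking by ratio (projected impact/k$): solar retrofit 29.80, microloan fund 7.71, youth orchestra 5.84, bridge inspection 4.53.
Taking 8×solar retrofit: 40 k$ used, 1192 in projected impact.
Nothing else within 41 k$ beats 1192.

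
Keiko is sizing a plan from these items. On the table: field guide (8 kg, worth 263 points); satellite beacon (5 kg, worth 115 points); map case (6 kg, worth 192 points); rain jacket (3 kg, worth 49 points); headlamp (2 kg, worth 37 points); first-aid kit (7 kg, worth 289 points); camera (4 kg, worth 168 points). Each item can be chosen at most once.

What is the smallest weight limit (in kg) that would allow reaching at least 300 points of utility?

9

Need the lightest bundle worth ≥ 300.
Taking headlamp + first-aid kit gives 326 (≥ 300) for 9 kg.
No combination under 9 kg hits 300.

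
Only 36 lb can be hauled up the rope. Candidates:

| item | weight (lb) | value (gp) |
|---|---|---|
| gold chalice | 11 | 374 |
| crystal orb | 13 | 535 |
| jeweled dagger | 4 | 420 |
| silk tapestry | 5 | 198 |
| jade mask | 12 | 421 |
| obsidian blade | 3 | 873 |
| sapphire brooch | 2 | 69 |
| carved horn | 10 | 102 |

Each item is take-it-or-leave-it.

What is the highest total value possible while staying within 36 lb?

2400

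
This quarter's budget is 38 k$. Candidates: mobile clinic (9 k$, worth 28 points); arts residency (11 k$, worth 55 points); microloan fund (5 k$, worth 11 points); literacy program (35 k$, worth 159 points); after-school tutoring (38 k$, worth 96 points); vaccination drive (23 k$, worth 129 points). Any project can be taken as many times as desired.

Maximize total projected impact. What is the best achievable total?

184

By projected impact per k$: vaccination drive 5.61, arts residency 5.00, literacy program 4.54, mobile clinic 3.11 lead.
Taking arts residency + vaccination drive: 34 k$ used, 184 in projected impact.
No other feasible combination exceeds 184.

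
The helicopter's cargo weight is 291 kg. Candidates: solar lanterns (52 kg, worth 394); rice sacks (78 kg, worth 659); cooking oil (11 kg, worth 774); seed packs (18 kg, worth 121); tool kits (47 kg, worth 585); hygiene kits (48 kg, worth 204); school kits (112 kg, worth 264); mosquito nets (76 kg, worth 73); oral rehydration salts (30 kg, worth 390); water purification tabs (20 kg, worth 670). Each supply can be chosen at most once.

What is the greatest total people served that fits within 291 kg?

Ranking by ratio (people served/kg): cooking oil 70.36, water purification tabs 33.50, oral rehydration salts 13.00, tool kits 12.45.
A density-first pass picks solar lanterns + rice sacks + cooking oil + seed packs + tool kits + oral rehydration salts + water purification tabs — 3593 at 256 kg.
The 18 kg tied up in seed packs is better spent on hygiene kits — total rises to 3676 (286 kg).

3676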